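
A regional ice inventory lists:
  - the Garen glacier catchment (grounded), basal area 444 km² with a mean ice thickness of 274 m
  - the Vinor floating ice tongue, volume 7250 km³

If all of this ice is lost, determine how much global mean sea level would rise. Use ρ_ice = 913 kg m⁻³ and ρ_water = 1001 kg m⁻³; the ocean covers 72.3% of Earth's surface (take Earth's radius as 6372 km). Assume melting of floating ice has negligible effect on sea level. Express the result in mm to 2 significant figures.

≈ 0.30 mm

Garen: ice volume = 444 km² × 274 m = 121.7 km³; 121.7 × (913/1001) = 111.0 km³ of water.
The Vinor floating ice tongue is floating and already displaces its own weight of water, so its melt adds essentially nothing to sea level.
Total added water ≈ 1.110×10^11 m³ over 3.69×10^14 m² → Δh = 3.01×10^-4 m = 0.30 mm.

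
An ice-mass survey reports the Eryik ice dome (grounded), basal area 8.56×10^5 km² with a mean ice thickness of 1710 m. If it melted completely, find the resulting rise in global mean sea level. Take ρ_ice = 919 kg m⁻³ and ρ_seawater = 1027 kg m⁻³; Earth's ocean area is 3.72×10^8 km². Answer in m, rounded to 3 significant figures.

≈ 3.52 m

Eryik: ice volume = 8.56×10^5 km² × 1710 m = 1.464×10^6 km³; 1.464×10^6 × (919/1027) = 1.310×10^6 km³ of water.
Spread over 3.72×10^14 m² of ocean, Δh = 1.310×10^15 / 3.72×10^14 = 3.52 m.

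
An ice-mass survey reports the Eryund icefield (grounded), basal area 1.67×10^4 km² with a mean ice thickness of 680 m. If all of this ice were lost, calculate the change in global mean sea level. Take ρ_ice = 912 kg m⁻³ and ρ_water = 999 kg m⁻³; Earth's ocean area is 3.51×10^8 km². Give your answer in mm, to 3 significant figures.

Eryund: ice volume = 1.67×10^4 km² × 680 m = 1.136×10^4 km³; 1.136×10^4 × (912/999) = 1.037×10^4 km³ of water.
Spread over 3.51×10^14 m² of ocean, Δh = 1.037×10^13 / 3.51×10^14 = 0.0295 m = 29.5 mm.

≈ 29.5 mm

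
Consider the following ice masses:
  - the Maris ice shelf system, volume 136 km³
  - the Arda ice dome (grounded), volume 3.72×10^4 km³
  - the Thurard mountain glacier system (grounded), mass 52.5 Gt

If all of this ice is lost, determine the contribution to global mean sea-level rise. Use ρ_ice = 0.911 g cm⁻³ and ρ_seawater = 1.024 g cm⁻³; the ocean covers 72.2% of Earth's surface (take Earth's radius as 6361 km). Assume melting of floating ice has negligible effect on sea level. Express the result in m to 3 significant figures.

≈ 0.0903 m

The Maris ice shelf system is floating and already displaces its own weight of water, so its melt adds essentially nothing to sea level.
Arda: 3.72×10^4 km³ × (911/1024) = 3.309×10^4 km³ of water.
Thurard: 52.5 Gt = 5.250×10^13 kg; dividing by ρ_w = 1.024 g cm⁻³ = 1024 kg m⁻³ gives 5.127×10^10 m³ of water.
Total added water ≈ 3.315×10^13 m³ over 3.67×10^14 m² → Δh = 0.0903 m.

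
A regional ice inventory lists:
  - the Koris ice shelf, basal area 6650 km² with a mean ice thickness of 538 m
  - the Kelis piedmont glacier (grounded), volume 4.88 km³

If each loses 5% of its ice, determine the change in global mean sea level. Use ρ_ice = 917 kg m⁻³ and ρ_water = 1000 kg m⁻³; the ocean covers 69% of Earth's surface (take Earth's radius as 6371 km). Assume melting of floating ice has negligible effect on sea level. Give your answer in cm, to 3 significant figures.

≈ 6.36×10^-5 cm

The Koris ice shelf is floating and already displaces its own weight of water, so its melt adds essentially nothing to sea level.
Kelis: 0.05 × 4.88 km³ × (917/1000) = 0.2237 km³ of water.
Total added water ≈ 2.237×10^8 m³ over 3.52×10^14 m² → Δh = 6.36×10^-7 m = 6.36×10^-5 cm.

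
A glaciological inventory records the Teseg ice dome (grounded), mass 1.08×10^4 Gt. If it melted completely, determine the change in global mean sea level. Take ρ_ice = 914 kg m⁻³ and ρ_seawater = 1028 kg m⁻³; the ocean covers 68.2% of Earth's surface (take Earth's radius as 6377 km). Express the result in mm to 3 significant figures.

≈ 30.1 mm

Teseg: 1.08×10^4 Gt = 1.080×10^16 kg; dividing by ρ_w = 1028 kg m⁻³ gives 1.051×10^13 m³ of water.
Spread over 3.49×10^14 m² of ocean, Δh = 1.051×10^13 / 3.49×10^14 = 0.0301 m = 30.1 mm.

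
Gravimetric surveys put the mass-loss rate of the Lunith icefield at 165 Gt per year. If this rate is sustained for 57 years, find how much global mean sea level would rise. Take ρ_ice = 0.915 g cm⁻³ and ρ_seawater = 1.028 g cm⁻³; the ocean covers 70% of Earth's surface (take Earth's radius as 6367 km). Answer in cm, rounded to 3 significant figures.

Total mass lost = 165 Gt/yr × 57 yr = 9405 Gt = 9.405×10^15 kg.
ρ_w = 1.028 g cm⁻³ = 1028 kg m⁻³, so water volume = 9.405×10^15 / 1028 = 9.149×10^12 m³.
Δh = 9.149×10^12 / 3.57×10^14 = 0.0257 m = 2.57 cm.

≈ 2.57 cm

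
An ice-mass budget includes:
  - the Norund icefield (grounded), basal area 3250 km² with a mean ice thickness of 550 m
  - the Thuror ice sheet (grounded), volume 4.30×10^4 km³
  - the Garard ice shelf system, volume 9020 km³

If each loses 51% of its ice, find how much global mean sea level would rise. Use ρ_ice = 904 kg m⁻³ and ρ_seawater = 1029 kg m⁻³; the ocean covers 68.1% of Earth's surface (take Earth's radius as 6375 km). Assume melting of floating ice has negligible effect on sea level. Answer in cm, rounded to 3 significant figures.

Norund: ice volume = 3250 km² × 550 m = 1788 km³; 0.51 × 1788 × (904/1029) = 800.9 km³ of water.
Thuror: 0.51 × 4.30×10^4 km³ × (904/1029) = 1.927×10^4 km³ of water.
The Garard ice shelf system is floating and already displaces its own weight of water, so its melt adds essentially nothing to sea level.
Total added water ≈ 2.007×10^13 m³ over 3.48×10^14 m² → Δh = 0.0577 m = 5.77 cm.

≈ 5.77 cm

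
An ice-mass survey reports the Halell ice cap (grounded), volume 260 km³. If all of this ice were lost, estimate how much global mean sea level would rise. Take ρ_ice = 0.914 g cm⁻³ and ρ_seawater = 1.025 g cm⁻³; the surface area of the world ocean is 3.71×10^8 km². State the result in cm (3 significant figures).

≈ 0.0625 cm

Halell: 260 km³ × (914/1025) = 231.8 km³ of water.
Spread over 3.71×10^14 m² of ocean, Δh = 2.318×10^11 / 3.71×10^14 = 6.25×10^-4 m = 0.0625 cm.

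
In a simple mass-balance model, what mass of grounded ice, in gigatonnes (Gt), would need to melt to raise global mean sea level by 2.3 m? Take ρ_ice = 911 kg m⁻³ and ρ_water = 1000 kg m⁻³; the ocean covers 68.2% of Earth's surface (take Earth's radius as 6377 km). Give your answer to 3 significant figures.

Required water volume = Δh × A = 2.3 m × 3.49×10^14 m² = 8.016×10^14 m³.
ρ_w = 1000 kg m⁻³, so the mass of water = 8.016×10^14 m³ × 1000 kg m⁻³ = 8.016×10^17 kg = 8.02×10^5 Gt (and the same mass of ice, by conservation).

≈ 8.02×10^5 Gt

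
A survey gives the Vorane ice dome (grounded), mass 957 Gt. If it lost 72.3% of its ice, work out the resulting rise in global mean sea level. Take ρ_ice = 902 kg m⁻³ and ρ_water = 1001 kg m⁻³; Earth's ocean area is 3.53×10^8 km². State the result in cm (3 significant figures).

≈ 0.196 cm

Vorane: 0.723 × 957 Gt = 6.919×10^14 kg; dividing by ρ_w = 1001 kg m⁻³ gives 6.912×10^11 m³ of water.
Spread over 3.53×10^14 m² of ocean, Δh = 6.912×10^11 / 3.53×10^14 = 1.96×10^-3 m = 0.196 cm.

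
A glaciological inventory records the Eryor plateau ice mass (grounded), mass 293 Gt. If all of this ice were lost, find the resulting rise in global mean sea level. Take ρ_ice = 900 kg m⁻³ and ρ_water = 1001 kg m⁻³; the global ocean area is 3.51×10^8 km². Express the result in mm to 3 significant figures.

≈ 0.834 mm

Eryor: 293 Gt = 2.930×10^14 kg; dividing by ρ_w = 1001 kg m⁻³ gives 2.927×10^11 m³ of water.
Spread over 3.51×10^14 m² of ocean, Δh = 2.927×10^11 / 3.51×10^14 = 8.34×10^-4 m = 0.834 mm.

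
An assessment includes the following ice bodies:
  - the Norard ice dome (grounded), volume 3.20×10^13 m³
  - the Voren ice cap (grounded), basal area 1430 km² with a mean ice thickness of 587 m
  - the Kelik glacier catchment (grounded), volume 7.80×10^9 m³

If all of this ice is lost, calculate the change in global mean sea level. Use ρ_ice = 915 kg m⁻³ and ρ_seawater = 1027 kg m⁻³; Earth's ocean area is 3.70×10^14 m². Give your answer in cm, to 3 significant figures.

≈ 7.91 cm

Norard: 3.20×10^13 m³ × (915/1027) = 2.851×10^13 m³ of water.
Voren: ice volume = 1430 km² × 587 m = 839.4 km³; 839.4 × (915/1027) = 747.9 km³ of water.
Kelik: 7.80×10^9 m³ × (915/1027) = 6.949×10^9 m³ of water.
Total added water ≈ 2.927×10^13 m³ over 3.70×10^14 m² → Δh = 0.0791 m = 7.91 cm.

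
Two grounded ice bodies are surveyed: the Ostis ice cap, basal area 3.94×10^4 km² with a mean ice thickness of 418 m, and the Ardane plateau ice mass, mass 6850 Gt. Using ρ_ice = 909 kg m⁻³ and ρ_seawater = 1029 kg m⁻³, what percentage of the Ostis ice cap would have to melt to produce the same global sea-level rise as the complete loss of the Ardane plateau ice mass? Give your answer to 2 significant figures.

Equal sea-level rise means equal mass of meltwater, i.e. equal mass of ice lost.
Ice mass of Ardane: 6.850×10^15 kg; ice mass of Ostis: 1.497×10^16 kg.
Fraction required = 6.850×10^15 / 1.497×10^16 = 0.458 → 46 %.

≈ 46 %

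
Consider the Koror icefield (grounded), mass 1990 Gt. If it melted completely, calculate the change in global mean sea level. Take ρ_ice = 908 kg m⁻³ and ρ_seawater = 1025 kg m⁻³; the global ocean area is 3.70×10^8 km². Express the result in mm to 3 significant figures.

≈ 5.25 mm

Koror: 1990 Gt = 1.990×10^15 kg; dividing by ρ_w = 1025 kg m⁻³ gives 1.941×10^12 m³ of water.
Spread over 3.70×10^14 m² of ocean, Δh = 1.941×10^12 / 3.70×10^14 = 5.25×10^-3 m = 5.25 mm.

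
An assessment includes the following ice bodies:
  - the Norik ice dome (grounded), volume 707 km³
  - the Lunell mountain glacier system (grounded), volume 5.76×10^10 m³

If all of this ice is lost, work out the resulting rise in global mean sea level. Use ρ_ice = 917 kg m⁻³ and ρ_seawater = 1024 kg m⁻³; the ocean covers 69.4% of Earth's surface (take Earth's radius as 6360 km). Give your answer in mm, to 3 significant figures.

Norik: 707 km³ × (917/1024) = 633.1 km³ of water.
Lunell: 5.76×10^10 m³ × (917/1024) = 5.158×10^10 m³ of water.
Total added water ≈ 6.847×10^11 m³ over 3.53×10^14 m² → Δh = 1.94×10^-3 m = 1.94 mm.

≈ 1.94 mm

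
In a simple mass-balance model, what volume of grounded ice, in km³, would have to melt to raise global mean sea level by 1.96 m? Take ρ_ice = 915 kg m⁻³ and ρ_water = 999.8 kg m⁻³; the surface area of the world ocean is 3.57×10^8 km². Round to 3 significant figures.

≈ 7.65×10^5 km³

Required water volume = Δh × A = 1.96 m × 3.57×10^14 m² = 6.997×10^14 m³ = 6.997×10^5 km³.
Ice volume = water volume × ρ_w/ρ_ice = 6.997×10^5 × 999.8/915 = 7.65×10^5 km³.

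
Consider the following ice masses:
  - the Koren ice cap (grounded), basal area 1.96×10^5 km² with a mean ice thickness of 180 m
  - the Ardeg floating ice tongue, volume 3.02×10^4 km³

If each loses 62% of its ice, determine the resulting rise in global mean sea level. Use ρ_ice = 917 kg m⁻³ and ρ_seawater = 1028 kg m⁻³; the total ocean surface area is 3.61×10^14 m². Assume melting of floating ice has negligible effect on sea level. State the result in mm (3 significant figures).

Koren: ice volume = 1.96×10^5 km² × 180 m = 3.528×10^4 km³; 0.62 × 3.528×10^4 × (917/1028) = 1.951×10^4 km³ of water.
The Ardeg floating ice tongue is floating and already displaces its own weight of water, so its melt adds essentially nothing to sea level.
Total added water ≈ 1.951×10^13 m³ over 3.61×10^14 m² → Δh = 0.0540 m = 54.0 mm.

≈ 54.0 mm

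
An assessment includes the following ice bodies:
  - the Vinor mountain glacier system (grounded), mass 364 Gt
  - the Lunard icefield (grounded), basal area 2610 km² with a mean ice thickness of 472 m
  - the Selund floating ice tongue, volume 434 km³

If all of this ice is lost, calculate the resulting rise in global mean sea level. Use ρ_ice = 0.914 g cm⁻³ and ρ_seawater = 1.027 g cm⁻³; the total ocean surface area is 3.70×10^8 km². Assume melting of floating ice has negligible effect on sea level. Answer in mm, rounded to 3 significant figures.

Vinor: 364 Gt = 3.640×10^14 kg; dividing by ρ_w = 1.027 g cm⁻³ = 1027 kg m⁻³ gives 3.544×10^11 m³ of water.
Lunard: ice volume = 2610 km² × 472 m = 1232 km³; 1232 × (914/1027) = 1096 km³ of water.
The Selund floating ice tongue is floating and already displaces its own weight of water, so its melt adds essentially nothing to sea level.
Total added water ≈ 1.451×10^12 m³ over 3.70×10^14 m² → Δh = 3.92×10^-3 m = 3.92 mm.

≈ 3.92 mm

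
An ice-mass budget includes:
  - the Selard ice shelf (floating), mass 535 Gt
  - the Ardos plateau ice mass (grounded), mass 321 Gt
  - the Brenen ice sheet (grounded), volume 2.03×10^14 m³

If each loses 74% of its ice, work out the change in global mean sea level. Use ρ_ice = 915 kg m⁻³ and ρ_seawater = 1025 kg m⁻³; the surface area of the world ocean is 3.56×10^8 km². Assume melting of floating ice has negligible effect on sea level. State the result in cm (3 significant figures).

≈ 37.7 cm

The Selard ice shelf is floating and already displaces its own weight of water, so its melt adds essentially nothing to sea level.
Ardos: 0.74 × 321 Gt = 2.375×10^14 kg; dividing by ρ_w = 1025 kg m⁻³ gives 2.317×10^11 m³ of water.
Brenen: 0.74 × 2.03×10^14 m³ × (915/1025) = 1.341×10^14 m³ of water.
Total added water ≈ 1.343×10^14 m³ over 3.56×10^14 m² → Δh = 0.377 m = 37.7 cm.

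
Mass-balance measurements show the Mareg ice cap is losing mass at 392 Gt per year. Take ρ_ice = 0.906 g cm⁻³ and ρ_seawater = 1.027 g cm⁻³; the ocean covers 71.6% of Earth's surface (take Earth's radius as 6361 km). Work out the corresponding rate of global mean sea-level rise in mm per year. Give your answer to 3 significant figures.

≈ 1.05 mm/yr

ρ_w = 1.027 g cm⁻³ = 1027 kg m⁻³. Annual water volume added = 392 Gt / ρ_w = 3.920×10^14 kg / 1027 kg m⁻³ = 3.817×10^11 m³.
Δh per year = 3.817×10^11 / 3.64×10^14 = 1.05×10^-3 m = 1.05 mm.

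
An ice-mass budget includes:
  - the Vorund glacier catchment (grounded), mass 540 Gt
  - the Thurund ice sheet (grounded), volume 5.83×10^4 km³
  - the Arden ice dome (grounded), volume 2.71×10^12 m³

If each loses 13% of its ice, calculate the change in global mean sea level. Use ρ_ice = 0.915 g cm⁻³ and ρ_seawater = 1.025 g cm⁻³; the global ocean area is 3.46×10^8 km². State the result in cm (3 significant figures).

≈ 2.07 cm

Vorund: 0.13 × 540 Gt = 7.020×10^13 kg; dividing by ρ_w = 1.025 g cm⁻³ = 1025 kg m⁻³ gives 6.849×10^10 m³ of water.
Thurund: 0.13 × 5.83×10^4 km³ × (915/1025) = 6766 km³ of water.
Arden: 0.13 × 2.71×10^12 m³ × (915/1025) = 3.145×10^11 m³ of water.
Total added water ≈ 7.149×10^12 m³ over 3.46×10^14 m² → Δh = 0.0207 m = 2.07 cm.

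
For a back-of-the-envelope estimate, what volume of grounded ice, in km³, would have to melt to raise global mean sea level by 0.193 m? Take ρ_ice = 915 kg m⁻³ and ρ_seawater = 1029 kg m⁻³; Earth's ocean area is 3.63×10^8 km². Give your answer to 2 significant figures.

≈ 7.9×10^4 km³

Required water volume = Δh × A = 0.193 m × 3.63×10^14 m² = 7.006×10^13 m³ = 7.006×10^4 km³.
Ice volume = water volume × ρ_w/ρ_ice = 7.006×10^4 × 1029/915 = 7.9×10^4 km³.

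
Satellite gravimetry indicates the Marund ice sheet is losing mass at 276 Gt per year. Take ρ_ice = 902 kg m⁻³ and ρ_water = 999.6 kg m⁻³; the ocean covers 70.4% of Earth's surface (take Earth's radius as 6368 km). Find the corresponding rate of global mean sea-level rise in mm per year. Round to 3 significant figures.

≈ 0.770 mm/yr

ρ_w = 999.6 kg m⁻³. Annual water volume added = 276 Gt / ρ_w = 2.760×10^14 kg / 999.6 kg m⁻³ = 2.761×10^11 m³.
Δh per year = 2.761×10^11 / 3.59×10^14 = 7.70×10^-4 m = 0.770 mm.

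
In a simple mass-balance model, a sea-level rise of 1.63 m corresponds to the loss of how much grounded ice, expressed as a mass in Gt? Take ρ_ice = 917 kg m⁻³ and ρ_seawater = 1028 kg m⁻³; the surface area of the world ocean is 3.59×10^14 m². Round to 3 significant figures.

Required water volume = Δh × A = 1.63 m × 3.59×10^14 m² = 5.852×10^14 m³.
ρ_w = 1028 kg m⁻³, so the mass of water = 5.852×10^14 m³ × 1028 kg m⁻³ = 6.016×10^17 kg = 6.02×10^5 Gt (and the same mass of ice, by conservation).

≈ 6.02×10^5 Gt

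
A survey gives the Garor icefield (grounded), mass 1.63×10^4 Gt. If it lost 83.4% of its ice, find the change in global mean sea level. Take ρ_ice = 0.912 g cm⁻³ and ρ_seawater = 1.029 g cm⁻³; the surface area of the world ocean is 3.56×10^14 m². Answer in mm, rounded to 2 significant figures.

≈ 37 mm

Garor: 0.834 × 1.63×10^4 Gt = 1.359×10^16 kg; dividing by ρ_w = 1.029 g cm⁻³ = 1029 kg m⁻³ gives 1.321×10^13 m³ of water.
Spread over 3.56×10^14 m² of ocean, Δh = 1.321×10^13 / 3.56×10^14 = 0.0371 m = 37 mm.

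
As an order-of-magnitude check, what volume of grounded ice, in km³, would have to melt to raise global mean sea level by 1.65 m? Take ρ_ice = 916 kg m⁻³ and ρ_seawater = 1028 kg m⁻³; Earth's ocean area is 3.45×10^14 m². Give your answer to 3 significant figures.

Required water volume = Δh × A = 1.65 m × 3.45×10^14 m² = 5.692×10^14 m³ = 5.692×10^5 km³.
Ice volume = water volume × ρ_w/ρ_ice = 5.692×10^5 × 1028/916 = 6.39×10^5 km³.

≈ 6.39×10^5 km³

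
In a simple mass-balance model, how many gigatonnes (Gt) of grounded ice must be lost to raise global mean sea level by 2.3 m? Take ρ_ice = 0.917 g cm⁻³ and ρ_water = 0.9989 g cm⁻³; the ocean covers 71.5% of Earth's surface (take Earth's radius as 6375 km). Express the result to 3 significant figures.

Required water volume = Δh × A = 2.3 m × 3.65×10^14 m² = 8.399×10^14 m³.
ρ_w = 0.9989 g cm⁻³ = 998.9 kg m⁻³, so the mass of water = 8.399×10^14 m³ × 998.9 kg m⁻³ = 8.389×10^17 kg = 8.39×10^5 Gt (and the same mass of ice, by conservation).

≈ 8.39×10^5 Gt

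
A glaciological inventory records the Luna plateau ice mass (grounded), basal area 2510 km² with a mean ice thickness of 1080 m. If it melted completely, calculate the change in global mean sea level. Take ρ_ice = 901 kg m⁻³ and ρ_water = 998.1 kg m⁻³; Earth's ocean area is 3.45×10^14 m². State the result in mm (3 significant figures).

Luna: ice volume = 2510 km² × 1080 m = 2711 km³; 2711 × (901/998.1) = 2447 km³ of water.
Spread over 3.45×10^14 m² of ocean, Δh = 2.447×10^12 / 3.45×10^14 = 7.09×10^-3 m = 7.09 mm.

≈ 7.09 mm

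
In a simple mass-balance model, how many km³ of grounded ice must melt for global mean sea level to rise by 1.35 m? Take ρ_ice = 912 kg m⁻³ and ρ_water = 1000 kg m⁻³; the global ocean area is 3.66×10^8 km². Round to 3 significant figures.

≈ 5.42×10^5 km³

Required water volume = Δh × A = 1.35 m × 3.66×10^14 m² = 4.941×10^14 m³ = 4.941×10^5 km³.
Ice volume = water volume × ρ_w/ρ_ice = 4.941×10^5 × 1000/912 = 5.42×10^5 km³.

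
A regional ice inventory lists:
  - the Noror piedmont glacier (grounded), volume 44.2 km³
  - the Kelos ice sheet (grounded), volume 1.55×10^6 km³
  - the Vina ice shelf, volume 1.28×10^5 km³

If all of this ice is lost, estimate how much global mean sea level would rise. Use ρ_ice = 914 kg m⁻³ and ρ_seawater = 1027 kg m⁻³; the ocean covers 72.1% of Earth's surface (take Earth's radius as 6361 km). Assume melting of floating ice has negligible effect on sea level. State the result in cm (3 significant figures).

Noror: 44.2 km³ × (914/1027) = 39.34 km³ of water.
Kelos: 1.55×10^6 km³ × (914/1027) = 1.379×10^6 km³ of water.
The Vina ice shelf is floating and already displaces its own weight of water, so its melt adds essentially nothing to sea level.
Total added water ≈ 1.379×10^15 m³ over 3.67×10^14 m² → Δh = 3.76 m = 376 cm.

≈ 376 cm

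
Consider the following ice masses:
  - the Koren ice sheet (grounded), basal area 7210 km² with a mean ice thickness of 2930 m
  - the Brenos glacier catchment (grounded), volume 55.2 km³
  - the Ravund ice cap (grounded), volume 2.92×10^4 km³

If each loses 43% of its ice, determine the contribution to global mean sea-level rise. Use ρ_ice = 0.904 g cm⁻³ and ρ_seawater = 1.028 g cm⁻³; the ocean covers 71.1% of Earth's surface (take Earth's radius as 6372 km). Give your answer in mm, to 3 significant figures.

Koren: ice volume = 7210 km² × 2930 m = 2.113×10^4 km³; 0.43 × 2.113×10^4 × (904/1028) = 7988 km³ of water.
Brenos: 0.43 × 55.2 km³ × (904/1028) = 20.87 km³ of water.
Ravund: 0.43 × 2.92×10^4 km³ × (904/1028) = 1.104×10^4 km³ of water.
Total added water ≈ 1.905×10^13 m³ over 3.63×10^14 m² → Δh = 0.0525 m = 52.5 mm.

≈ 52.5 mm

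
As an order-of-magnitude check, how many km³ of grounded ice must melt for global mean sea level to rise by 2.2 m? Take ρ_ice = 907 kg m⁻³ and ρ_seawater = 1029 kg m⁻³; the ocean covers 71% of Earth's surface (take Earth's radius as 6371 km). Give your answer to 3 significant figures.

≈ 9.04×10^5 km³

Required water volume = Δh × A = 2.2 m × 3.62×10^14 m² = 7.967×10^14 m³ = 7.967×10^5 km³.
Ice volume = water volume × ρ_w/ρ_ice = 7.967×10^5 × 1029/907 = 9.04×10^5 km³.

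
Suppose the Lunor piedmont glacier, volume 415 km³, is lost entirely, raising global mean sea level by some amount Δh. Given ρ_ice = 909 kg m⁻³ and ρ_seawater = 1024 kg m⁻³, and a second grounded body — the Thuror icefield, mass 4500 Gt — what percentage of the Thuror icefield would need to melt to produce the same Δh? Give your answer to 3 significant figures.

≈ 8.38 %

Equal sea-level rise means equal mass of meltwater, i.e. equal mass of ice lost.
Ice mass of Lunor: 3.772×10^14 kg; ice mass of Thuror: 4.500×10^15 kg.
Fraction required = 3.772×10^14 / 4.500×10^15 = 0.0838 → 8.38 %.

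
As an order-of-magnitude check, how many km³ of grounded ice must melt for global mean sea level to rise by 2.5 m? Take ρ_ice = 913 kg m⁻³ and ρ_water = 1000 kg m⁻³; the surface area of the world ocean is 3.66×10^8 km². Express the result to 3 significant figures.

Required water volume = Δh × A = 2.5 m × 3.66×10^14 m² = 9.150×10^14 m³ = 9.150×10^5 km³.
Ice volume = water volume × ρ_w/ρ_ice = 9.150×10^5 × 1000/913 = 1.00×10^6 km³.

≈ 1.00×10^6 km³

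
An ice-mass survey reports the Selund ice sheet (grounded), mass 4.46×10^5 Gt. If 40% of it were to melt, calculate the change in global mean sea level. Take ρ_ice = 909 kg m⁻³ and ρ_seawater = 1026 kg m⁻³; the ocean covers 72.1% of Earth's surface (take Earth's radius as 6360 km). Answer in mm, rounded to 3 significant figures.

≈ 474 mm

Selund: 0.4 × 4.46×10^5 Gt = 1.784×10^17 kg; dividing by ρ_w = 1026 kg m⁻³ gives 1.739×10^14 m³ of water.
Spread over 3.66×10^14 m² of ocean, Δh = 1.739×10^14 / 3.66×10^14 = 0.474 m = 474 mm.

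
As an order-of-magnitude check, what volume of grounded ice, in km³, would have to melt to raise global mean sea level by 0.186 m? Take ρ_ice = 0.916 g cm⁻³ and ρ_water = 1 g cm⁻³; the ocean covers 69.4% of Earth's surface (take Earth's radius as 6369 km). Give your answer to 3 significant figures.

Required water volume = Δh × A = 0.186 m × 3.54×10^14 m² = 6.580×10^13 m³ = 6.580×10^4 km³.
Ice volume = water volume × ρ_w/ρ_ice = 6.580×10^4 × 1000/916 = 7.18×10^4 km³.

≈ 7.18×10^4 km³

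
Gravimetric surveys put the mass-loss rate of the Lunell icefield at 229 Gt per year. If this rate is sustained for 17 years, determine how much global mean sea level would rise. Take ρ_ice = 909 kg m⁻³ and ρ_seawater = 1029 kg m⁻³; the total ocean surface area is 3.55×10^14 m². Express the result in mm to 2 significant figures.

Total mass lost = 229 Gt/yr × 17 yr = 3893 Gt = 3.893×10^15 kg.
ρ_w = 1029 kg m⁻³, so water volume = 3.893×10^15 / 1029 = 3.783×10^12 m³.
Δh = 3.783×10^12 / 3.55×10^14 = 0.0107 m = 11 mm.

≈ 11 mm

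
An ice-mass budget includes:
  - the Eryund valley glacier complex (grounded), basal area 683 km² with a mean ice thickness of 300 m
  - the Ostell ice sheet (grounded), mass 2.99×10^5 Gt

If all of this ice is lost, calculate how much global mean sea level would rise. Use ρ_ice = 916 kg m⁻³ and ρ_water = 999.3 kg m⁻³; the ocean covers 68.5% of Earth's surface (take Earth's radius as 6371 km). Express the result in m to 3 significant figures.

≈ 0.857 m

Eryund: ice volume = 683 km² × 300 m = 204.9 km³; 204.9 × (916/999.3) = 187.8 km³ of water.
Ostell: 2.99×10^5 Gt = 2.990×10^17 kg; dividing by ρ_w = 999.3 kg m⁻³ gives 2.992×10^14 m³ of water.
Total added water ≈ 2.994×10^14 m³ over 3.49×10^14 m² → Δh = 0.857 m.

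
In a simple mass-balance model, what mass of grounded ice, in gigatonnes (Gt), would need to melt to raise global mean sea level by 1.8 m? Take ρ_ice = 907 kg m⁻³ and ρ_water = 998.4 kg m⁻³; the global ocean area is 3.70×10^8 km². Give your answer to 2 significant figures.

≈ 6.6×10^5 Gt

Required water volume = Δh × A = 1.8 m × 3.70×10^14 m² = 6.660×10^14 m³.
ρ_w = 998.4 kg m⁻³, so the mass of water = 6.660×10^14 m³ × 998.4 kg m⁻³ = 6.649×10^17 kg = 6.6×10^5 Gt (and the same mass of ice, by conservation).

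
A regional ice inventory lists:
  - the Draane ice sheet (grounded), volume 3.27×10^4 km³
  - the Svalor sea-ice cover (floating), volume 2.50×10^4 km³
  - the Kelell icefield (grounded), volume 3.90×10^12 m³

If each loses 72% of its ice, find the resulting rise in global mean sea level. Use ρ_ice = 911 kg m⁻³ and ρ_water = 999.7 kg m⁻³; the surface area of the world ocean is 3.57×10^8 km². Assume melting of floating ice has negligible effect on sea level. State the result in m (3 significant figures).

≈ 0.0673 m

Draane: 0.72 × 3.27×10^4 km³ × (911/999.7) = 2.146×10^4 km³ of water.
The Svalor sea-ice cover is floating and already displaces its own weight of water, so its melt adds essentially nothing to sea level.
Kelell: 0.72 × 3.90×10^12 m³ × (911/999.7) = 2.559×10^12 m³ of water.
Total added water ≈ 2.401×10^13 m³ over 3.57×10^14 m² → Δh = 0.0673 m.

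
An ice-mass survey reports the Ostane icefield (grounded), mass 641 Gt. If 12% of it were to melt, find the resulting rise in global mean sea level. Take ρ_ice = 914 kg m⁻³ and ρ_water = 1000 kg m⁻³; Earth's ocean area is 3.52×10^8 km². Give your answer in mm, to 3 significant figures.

≈ 0.219 mm

Ostane: 0.12 × 641 Gt = 7.692×10^13 kg; dividing by ρ_w = 1000 kg m⁻³ gives 7.692×10^10 m³ of water.
Spread over 3.52×10^14 m² of ocean, Δh = 7.692×10^10 / 3.52×10^14 = 2.19×10^-4 m = 0.219 mm.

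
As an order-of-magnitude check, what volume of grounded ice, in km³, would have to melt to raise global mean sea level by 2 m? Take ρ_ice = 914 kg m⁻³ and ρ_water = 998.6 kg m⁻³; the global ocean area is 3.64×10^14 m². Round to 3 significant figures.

≈ 7.95×10^5 km³

Required water volume = Δh × A = 2 m × 3.64×10^14 m² = 7.280×10^14 m³ = 7.280×10^5 km³.
Ice volume = water volume × ρ_w/ρ_ice = 7.280×10^5 × 998.6/914 = 7.95×10^5 km³.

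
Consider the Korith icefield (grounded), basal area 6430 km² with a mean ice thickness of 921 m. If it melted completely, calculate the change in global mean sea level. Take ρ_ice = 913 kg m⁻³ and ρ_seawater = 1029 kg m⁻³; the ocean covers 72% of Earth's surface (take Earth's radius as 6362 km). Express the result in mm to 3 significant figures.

Korith: ice volume = 6430 km² × 921 m = 5922 km³; 5922 × (913/1029) = 5254 km³ of water.
Spread over 3.66×10^14 m² of ocean, Δh = 5.254×10^12 / 3.66×10^14 = 0.0143 m = 14.3 mm.

≈ 14.3 mm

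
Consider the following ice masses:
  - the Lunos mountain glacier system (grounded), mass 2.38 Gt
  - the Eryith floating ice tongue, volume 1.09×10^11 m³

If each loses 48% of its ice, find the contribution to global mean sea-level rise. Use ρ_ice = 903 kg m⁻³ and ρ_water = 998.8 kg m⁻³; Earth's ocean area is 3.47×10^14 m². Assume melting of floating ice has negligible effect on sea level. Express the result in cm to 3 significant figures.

≈ 3.30×10^-4 cm

Lunos: 0.48 × 2.38 Gt = 1.142×10^12 kg; dividing by ρ_w = 998.8 kg m⁻³ gives 1.144×10^9 m³ of water.
The Eryith floating ice tongue is floating and already displaces its own weight of water, so its melt adds essentially nothing to sea level.
Total added water ≈ 1.144×10^9 m³ over 3.47×10^14 m² → Δh = 3.30×10^-6 m = 3.30×10^-4 cm.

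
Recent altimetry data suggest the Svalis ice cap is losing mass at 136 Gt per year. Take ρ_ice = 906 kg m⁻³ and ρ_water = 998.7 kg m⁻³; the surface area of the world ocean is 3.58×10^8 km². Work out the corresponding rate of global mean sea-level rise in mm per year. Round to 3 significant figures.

≈ 0.380 mm/yr

ρ_w = 998.7 kg m⁻³. Annual water volume added = 136 Gt / ρ_w = 1.360×10^14 kg / 998.7 kg m⁻³ = 1.362×10^11 m³.
Δh per year = 1.362×10^11 / 3.58×10^14 = 3.80×10^-4 m = 0.380 mm.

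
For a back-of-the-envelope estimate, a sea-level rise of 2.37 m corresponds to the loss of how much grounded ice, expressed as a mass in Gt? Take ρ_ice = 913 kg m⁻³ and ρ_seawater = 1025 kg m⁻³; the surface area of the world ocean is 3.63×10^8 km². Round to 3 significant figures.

≈ 8.82×10^5 Gt

Required water volume = Δh × A = 2.37 m × 3.63×10^14 m² = 8.603×10^14 m³.
ρ_w = 1025 kg m⁻³, so the mass of water = 8.603×10^14 m³ × 1025 kg m⁻³ = 8.818×10^17 kg = 8.82×10^5 Gt (and the same mass of ice, by conservation).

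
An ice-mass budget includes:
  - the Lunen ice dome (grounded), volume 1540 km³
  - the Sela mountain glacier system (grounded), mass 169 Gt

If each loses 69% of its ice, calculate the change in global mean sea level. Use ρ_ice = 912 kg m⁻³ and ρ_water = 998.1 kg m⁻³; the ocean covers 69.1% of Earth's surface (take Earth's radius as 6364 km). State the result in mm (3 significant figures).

≈ 3.09 mm

Lunen: 0.69 × 1540 km³ × (912/998.1) = 970.9 km³ of water.
Sela: 0.69 × 169 Gt = 1.166×10^14 kg; dividing by ρ_w = 998.1 kg m⁻³ gives 1.168×10^11 m³ of water.
Total added water ≈ 1.088×10^12 m³ over 3.52×10^14 m² → Δh = 3.09×10^-3 m = 3.09 mm.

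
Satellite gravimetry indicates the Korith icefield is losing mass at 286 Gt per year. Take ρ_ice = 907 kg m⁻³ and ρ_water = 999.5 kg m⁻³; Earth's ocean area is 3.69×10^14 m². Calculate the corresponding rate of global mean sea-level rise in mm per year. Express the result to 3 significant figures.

≈ 0.775 mm/yr

ρ_w = 999.5 kg m⁻³. Annual water volume added = 286 Gt / ρ_w = 2.860×10^14 kg / 999.5 kg m⁻³ = 2.861×10^11 m³.
Δh per year = 2.861×10^11 / 3.69×10^14 = 7.75×10^-4 m = 0.775 mm.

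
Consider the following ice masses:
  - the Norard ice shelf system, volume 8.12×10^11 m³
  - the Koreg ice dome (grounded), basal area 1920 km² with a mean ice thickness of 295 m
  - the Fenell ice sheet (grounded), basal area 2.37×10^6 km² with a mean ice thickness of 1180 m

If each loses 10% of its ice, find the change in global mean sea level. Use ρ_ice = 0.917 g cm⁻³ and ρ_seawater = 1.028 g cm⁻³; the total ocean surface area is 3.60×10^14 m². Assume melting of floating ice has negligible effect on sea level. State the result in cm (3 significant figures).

≈ 69.3 cm

The Norard ice shelf system is floating and already displaces its own weight of water, so its melt adds essentially nothing to sea level.
Koreg: ice volume = 1920 km² × 295 m = 566.4 km³; 0.1 × 566.4 × (917/1028) = 50.52 km³ of water.
Fenell: ice volume = 2.37×10^6 km² × 1180 m = 2.797×10^6 km³; 0.1 × 2.797×10^6 × (917/1028) = 2.495×10^5 km³ of water.
Total added water ≈ 2.495×10^14 m³ over 3.60×10^14 m² → Δh = 0.693 m = 69.3 cm.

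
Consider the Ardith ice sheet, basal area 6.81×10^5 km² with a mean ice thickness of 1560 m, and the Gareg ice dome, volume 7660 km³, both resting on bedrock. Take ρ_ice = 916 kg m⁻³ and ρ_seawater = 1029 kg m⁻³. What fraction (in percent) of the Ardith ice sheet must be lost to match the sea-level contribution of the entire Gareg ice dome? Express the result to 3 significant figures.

≈ 0.721 %

Equal sea-level rise means equal mass of meltwater, i.e. equal mass of ice lost.
Ice mass of Gareg: 7.017×10^15 kg; ice mass of Ardith: 9.731×10^17 kg.
Fraction required = 7.017×10^15 / 9.731×10^17 = 7.21×10^-3 → 0.721 %.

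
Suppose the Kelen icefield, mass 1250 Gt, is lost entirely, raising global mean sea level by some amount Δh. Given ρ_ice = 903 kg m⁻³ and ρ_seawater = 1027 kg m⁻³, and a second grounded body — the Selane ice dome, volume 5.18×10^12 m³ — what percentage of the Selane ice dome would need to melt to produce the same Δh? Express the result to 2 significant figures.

≈ 27 %

Equal sea-level rise means equal mass of meltwater, i.e. equal mass of ice lost.
Ice mass of Kelen: 1.250×10^15 kg; ice mass of Selane: 4.678×10^15 kg.
Fraction required = 1.250×10^15 / 4.678×10^15 = 0.267 → 27 %.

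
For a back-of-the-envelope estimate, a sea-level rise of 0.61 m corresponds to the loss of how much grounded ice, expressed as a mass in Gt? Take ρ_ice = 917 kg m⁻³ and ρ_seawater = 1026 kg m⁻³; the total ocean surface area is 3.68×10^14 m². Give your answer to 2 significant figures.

Required water volume = Δh × A = 0.61 m × 3.68×10^14 m² = 2.245×10^14 m³.
ρ_w = 1026 kg m⁻³, so the mass of water = 2.245×10^14 m³ × 1026 kg m⁻³ = 2.303×10^17 kg = 2.3×10^5 Gt (and the same mass of ice, by conservation).

≈ 2.3×10^5 Gt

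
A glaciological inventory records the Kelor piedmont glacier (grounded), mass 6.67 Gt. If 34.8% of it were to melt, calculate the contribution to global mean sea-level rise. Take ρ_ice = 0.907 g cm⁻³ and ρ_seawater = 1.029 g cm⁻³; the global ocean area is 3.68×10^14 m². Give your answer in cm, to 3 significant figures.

≈ 6.13×10^-4 cm

Kelor: 0.348 × 6.67 Gt = 2.321×10^12 kg; dividing by ρ_w = 1.029 g cm⁻³ = 1029 kg m⁻³ gives 2.256×10^9 m³ of water.
Spread over 3.68×10^14 m² of ocean, Δh = 2.256×10^9 / 3.68×10^14 = 6.13×10^-6 m = 6.13×10^-4 cm.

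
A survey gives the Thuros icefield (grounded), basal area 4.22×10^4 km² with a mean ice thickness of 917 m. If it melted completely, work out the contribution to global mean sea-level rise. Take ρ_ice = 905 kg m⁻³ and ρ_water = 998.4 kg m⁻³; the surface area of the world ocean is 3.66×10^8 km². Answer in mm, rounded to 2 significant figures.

≈ 96 mm

Thuros: ice volume = 4.22×10^4 km² × 917 m = 3.870×10^4 km³; 3.870×10^4 × (905/998.4) = 3.508×10^4 km³ of water.
Spread over 3.66×10^14 m² of ocean, Δh = 3.508×10^13 / 3.66×10^14 = 0.0958 m = 96 mm.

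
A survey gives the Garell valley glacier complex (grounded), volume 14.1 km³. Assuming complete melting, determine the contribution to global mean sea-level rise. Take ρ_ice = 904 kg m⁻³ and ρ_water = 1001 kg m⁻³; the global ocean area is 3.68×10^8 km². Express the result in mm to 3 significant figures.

Garell: 14.1 km³ × (904/1001) = 12.73 km³ of water.
Spread over 3.68×10^14 m² of ocean, Δh = 1.273×10^10 / 3.68×10^14 = 3.46×10^-5 m = 0.0346 mm.

≈ 0.0346 mm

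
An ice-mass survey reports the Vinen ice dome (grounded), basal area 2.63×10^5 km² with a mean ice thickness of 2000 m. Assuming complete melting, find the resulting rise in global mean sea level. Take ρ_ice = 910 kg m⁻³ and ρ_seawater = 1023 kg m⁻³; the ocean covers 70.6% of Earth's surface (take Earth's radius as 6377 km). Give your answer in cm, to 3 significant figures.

≈ 130 cm

Vinen: ice volume = 2.63×10^5 km² × 2000 m = 5.260×10^5 km³; 5.260×10^5 × (910/1023) = 4.679×10^5 km³ of water.
Spread over 3.61×10^14 m² of ocean, Δh = 4.679×10^14 / 3.61×10^14 = 1.30 m = 130 cm.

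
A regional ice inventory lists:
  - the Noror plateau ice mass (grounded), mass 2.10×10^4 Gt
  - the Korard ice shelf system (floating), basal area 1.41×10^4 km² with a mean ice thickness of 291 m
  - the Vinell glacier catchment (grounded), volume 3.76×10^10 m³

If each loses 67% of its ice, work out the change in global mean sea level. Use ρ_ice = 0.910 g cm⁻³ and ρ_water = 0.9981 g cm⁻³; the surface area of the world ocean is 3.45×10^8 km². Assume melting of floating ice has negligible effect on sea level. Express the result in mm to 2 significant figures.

Noror: 0.67 × 2.10×10^4 Gt = 1.407×10^16 kg; dividing by ρ_w = 0.9981 g cm⁻³ = 998.1 kg m⁻³ gives 1.410×10^13 m³ of water.
The Korard ice shelf system is floating and already displaces its own weight of water, so its melt adds essentially nothing to sea level.
Vinell: 0.67 × 3.76×10^10 m³ × (910/998.1) = 2.297×10^10 m³ of water.
Total added water ≈ 1.412×10^13 m³ over 3.45×10^14 m² → Δh = 0.0409 m = 41 mm.

≈ 41 mm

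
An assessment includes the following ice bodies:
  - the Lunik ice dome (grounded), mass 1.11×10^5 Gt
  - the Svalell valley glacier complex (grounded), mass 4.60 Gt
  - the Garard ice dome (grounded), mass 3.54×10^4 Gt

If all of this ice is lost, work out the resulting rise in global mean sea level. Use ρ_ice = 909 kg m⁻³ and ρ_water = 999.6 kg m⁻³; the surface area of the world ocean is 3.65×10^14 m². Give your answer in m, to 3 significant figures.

Lunik: 1.11×10^5 Gt = 1.110×10^17 kg; dividing by ρ_w = 999.6 kg m⁻³ gives 1.110×10^14 m³ of water.
Svalell: 4.60 Gt = 4.600×10^12 kg; dividing by ρ_w = 999.6 kg m⁻³ gives 4.602×10^9 m³ of water.
Garard: 3.54×10^4 Gt = 3.540×10^16 kg; dividing by ρ_w = 999.6 kg m⁻³ gives 3.541×10^13 m³ of water.
Total added water ≈ 1.465×10^14 m³ over 3.65×10^14 m² → Δh = 0.401 m.

≈ 0.401 m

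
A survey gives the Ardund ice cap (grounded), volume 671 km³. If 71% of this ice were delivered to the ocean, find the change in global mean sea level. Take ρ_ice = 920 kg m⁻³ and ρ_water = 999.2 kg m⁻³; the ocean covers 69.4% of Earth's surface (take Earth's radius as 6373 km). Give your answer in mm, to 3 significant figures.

≈ 1.24 mm

Ardund: 0.71 × 671 km³ × (920/999.2) = 438.6 km³ of water.
Spread over 3.54×10^14 m² of ocean, Δh = 4.386×10^11 / 3.54×10^14 = 1.24×10^-3 m = 1.24 mm.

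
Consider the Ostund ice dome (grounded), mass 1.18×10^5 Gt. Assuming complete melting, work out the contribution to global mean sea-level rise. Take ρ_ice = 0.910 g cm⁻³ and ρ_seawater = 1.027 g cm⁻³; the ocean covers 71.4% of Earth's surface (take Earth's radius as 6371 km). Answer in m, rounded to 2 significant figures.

≈ 0.32 m

Ostund: 1.18×10^5 Gt = 1.180×10^17 kg; dividing by ρ_w = 1.027 g cm⁻³ = 1027 kg m⁻³ gives 1.149×10^14 m³ of water.
Spread over 3.64×10^14 m² of ocean, Δh = 1.149×10^14 / 3.64×10^14 = 0.315 m.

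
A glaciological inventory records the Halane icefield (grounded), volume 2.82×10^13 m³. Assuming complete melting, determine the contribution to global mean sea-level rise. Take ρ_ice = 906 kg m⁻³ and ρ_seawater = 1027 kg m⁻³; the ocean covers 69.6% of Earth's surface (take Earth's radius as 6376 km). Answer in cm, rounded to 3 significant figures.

≈ 7.00 cm

Halane: 2.82×10^13 m³ × (906/1027) = 2.488×10^13 m³ of water.
Spread over 3.56×10^14 m² of ocean, Δh = 2.488×10^13 / 3.56×10^14 = 0.0700 m = 7.00 cm.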